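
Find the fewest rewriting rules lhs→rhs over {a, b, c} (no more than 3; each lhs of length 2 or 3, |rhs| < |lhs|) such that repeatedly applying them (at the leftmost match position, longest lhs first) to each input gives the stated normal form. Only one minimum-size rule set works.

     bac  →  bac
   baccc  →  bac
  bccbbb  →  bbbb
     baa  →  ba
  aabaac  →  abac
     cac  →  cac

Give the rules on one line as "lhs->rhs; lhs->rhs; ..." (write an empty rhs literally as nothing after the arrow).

aa->a; cc->

  | bac
  | baccc => bac
  | bccbbb => bbbb
  | baa => ba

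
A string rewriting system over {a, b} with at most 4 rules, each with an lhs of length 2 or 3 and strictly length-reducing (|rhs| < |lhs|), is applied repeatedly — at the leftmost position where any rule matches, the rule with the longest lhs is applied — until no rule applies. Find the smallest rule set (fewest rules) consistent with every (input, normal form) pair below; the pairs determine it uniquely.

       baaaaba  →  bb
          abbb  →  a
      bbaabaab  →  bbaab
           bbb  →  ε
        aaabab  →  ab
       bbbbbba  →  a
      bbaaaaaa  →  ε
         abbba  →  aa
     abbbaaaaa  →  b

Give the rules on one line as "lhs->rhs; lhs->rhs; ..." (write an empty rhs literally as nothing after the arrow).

aaa->bb; aba->bb; bab->ba; bbb->

  | baaaaba => bbbaba => aba => bb
  | abbb => a
  | bbaabaab => bbabbab => bbabab => bbaab
  | bbb => ε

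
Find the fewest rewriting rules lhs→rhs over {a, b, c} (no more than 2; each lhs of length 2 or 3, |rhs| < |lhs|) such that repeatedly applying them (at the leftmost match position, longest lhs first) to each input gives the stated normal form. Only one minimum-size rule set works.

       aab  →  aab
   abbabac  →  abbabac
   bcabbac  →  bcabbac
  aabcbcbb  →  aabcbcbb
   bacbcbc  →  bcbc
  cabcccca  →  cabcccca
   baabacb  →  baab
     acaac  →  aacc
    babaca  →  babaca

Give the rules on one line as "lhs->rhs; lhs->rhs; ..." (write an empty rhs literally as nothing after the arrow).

  | aab
  | abbabac
  | bcabbac
  | aabcbcbb

acb->; caa->ac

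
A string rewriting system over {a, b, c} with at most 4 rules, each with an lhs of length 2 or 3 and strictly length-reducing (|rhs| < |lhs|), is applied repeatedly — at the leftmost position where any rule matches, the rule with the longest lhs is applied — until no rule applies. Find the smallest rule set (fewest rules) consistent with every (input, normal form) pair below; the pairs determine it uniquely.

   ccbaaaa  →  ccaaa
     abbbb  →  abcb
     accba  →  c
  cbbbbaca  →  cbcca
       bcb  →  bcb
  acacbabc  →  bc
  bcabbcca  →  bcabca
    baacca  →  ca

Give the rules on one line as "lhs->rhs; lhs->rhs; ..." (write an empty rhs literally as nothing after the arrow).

ac->; ba->; bbb->bc; bbc->b

  | ccbaaaa => ccaaa
  | abbbb => abcb
  | accba => cba => c
  | cbbbbaca => cbcbaca => cbcca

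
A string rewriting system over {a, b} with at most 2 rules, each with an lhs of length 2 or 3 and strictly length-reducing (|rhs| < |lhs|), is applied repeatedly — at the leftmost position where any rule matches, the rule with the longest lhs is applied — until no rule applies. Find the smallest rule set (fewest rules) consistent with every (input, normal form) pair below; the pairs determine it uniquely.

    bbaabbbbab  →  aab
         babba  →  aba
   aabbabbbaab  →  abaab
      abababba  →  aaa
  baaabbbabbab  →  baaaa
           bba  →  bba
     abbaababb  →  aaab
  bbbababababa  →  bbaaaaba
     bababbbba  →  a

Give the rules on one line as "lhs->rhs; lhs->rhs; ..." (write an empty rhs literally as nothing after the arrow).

  | bbaabbbbab => bbabbab => babab => aab
  | babba => aba
  | aabbabbbaab => aabbbaab => abaab
  | abababba => aaabba => aaa

abb->; bab->a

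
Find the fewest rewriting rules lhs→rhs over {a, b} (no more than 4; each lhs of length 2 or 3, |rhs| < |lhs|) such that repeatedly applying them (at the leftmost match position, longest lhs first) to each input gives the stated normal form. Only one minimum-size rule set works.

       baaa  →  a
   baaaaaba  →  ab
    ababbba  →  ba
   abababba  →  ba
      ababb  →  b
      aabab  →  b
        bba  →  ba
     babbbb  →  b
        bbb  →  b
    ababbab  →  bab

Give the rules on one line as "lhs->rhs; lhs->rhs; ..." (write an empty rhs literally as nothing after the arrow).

  | baaa => a
  | baaaaaba => aaaba => aabb => ab
  | ababbba => bbbbba => bbbba => bbba => bba => ba
  | abababba => bbbabba => bbabba => babba => bba => ba

aba->bb; abb->b; baa->; bb->b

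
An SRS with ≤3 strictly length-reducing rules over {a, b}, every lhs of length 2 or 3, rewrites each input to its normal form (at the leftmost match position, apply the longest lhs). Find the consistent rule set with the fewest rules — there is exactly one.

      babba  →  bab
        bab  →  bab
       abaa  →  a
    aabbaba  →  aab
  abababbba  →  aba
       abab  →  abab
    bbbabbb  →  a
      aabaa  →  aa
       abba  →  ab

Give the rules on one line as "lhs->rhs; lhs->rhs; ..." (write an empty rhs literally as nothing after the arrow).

  | babba => bab
  | bab
  | abaa => a
  | aabbaba => aabba => aab

baa->; bba->b; bbb->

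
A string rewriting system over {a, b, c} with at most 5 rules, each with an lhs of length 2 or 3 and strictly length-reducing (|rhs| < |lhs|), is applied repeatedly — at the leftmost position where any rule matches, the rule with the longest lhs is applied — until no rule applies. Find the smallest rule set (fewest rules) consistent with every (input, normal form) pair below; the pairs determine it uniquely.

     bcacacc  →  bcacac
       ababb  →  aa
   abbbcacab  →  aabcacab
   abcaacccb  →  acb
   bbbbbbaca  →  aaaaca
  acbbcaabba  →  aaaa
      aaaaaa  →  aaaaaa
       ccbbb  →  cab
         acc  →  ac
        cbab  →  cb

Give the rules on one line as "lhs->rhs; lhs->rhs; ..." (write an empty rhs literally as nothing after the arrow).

  | bcacacc => bcacac
  | ababb => abb => aa
  | abbbcacab => aabcacab
  | abcaacccb => abacccb => acccb => accb => acb

ba->; bb->a; caa->a; cc->c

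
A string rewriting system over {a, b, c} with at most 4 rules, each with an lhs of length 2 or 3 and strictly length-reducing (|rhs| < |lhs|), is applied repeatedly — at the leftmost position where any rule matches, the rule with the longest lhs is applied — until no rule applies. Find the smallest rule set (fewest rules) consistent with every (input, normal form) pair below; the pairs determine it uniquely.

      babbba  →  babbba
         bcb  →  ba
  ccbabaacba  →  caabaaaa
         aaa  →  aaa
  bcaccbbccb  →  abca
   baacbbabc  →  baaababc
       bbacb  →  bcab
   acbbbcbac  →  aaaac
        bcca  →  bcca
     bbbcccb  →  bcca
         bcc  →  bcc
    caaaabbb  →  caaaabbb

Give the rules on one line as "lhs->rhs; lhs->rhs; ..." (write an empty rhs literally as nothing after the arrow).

bac->ca; bbc->c; cac->b; cb->a

  | babbba
  | bcb => ba
  | ccbabaacba => caabaacba => caabaaaa
  | aaa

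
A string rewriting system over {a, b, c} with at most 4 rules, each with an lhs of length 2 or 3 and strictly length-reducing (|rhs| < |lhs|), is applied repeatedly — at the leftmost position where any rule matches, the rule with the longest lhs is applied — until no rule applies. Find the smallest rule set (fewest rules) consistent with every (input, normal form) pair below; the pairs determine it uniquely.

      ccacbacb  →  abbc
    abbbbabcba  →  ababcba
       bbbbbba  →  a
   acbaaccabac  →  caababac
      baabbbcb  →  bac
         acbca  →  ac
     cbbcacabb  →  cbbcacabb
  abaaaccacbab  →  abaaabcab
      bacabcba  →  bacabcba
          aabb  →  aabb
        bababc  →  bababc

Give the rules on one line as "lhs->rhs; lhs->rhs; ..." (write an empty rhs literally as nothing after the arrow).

  | ccacbacb => accbacb => abbacb => abbc
  | abbbbabcba => ababcba
  | bbbbbba => bbba => a
  | acbaaccabac => caaccabac => caababac

acb->c; acc->ab; bbb->; cca->ac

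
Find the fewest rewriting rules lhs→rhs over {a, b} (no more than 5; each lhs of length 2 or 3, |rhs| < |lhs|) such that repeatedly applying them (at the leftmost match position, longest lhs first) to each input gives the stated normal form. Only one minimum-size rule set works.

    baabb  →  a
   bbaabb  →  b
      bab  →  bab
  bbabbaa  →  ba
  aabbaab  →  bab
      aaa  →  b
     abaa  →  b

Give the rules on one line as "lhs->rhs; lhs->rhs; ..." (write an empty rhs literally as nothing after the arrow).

aa->b; aaa->b; bb->a; bbb->aa

  | baabb => bbbb => aab => bb => a
  | bbaabb => aaabb => bbb => aa => b
  | bab
  | bbabbaa => aabbaa => bbbaa => aaaa => ba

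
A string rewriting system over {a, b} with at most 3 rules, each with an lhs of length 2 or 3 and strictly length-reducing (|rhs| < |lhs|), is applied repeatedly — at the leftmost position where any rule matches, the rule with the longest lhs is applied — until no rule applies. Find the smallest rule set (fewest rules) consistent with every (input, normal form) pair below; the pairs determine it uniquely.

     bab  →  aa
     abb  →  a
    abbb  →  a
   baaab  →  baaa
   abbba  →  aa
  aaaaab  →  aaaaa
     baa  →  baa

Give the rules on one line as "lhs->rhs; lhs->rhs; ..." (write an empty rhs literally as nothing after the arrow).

ab->a; bab->aa

  | bab => aa
  | abb => ab => a
  | abbb => abb => ab => a
  | baaab => baaa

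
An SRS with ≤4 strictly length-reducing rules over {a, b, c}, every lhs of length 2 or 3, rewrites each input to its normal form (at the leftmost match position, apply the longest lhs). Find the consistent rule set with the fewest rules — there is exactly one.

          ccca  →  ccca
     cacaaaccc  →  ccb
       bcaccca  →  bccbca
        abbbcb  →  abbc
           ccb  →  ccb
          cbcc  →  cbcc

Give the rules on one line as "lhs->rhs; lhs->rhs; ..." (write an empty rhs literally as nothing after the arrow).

  | ccca
  | cacaaaccc => cabaccc => cabcbc => cacc => ccb
  | bcaccca => bccbca
  | abbbcb => abbc

acc->cb; bcb->c; caa->b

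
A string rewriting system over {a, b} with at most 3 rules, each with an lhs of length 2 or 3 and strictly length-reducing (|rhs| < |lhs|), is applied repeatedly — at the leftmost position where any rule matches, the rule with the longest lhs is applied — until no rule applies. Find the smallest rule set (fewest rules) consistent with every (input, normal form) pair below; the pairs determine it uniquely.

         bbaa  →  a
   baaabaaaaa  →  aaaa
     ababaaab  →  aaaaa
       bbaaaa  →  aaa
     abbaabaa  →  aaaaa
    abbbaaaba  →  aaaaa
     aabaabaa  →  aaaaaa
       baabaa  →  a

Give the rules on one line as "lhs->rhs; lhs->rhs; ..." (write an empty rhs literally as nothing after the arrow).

  | bbaa => a
  | baaabaaaaa => baabaaaaa => babaaaaa => bbaaaaa => aaaa
  | ababaaab => aabaaab => aaaaab => aaaaa
  | bbaaaa => aaa

ab->a; ba->b; bba->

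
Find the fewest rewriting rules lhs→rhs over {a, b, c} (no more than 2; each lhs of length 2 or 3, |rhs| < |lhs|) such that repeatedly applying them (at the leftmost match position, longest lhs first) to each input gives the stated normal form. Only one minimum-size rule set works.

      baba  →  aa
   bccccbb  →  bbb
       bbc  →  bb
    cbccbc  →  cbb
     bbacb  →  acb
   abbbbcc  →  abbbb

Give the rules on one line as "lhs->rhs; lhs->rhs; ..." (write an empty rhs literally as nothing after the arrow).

  | baba => aba => aa
  | bccccbb => bcccbb => bccbb => bcbb => bbb
  | bbc => bb
  | cbccbc => cbcbc => cbbc => cbb

ba->a; bc->b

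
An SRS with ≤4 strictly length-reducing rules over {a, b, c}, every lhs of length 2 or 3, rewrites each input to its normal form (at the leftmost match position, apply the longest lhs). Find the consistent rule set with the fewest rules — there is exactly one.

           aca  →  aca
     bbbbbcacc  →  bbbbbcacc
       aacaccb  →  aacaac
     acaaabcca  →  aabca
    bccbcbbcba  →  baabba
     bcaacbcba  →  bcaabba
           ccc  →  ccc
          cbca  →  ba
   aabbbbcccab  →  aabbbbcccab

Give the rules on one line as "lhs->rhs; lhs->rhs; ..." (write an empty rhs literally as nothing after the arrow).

  | aca
  | bbbbbcacc
  | aacaccb => aacaac
  | acaaabcca => accbbcca => aacbcca => aabca

aaa->cb; cbc->b; ccb->ac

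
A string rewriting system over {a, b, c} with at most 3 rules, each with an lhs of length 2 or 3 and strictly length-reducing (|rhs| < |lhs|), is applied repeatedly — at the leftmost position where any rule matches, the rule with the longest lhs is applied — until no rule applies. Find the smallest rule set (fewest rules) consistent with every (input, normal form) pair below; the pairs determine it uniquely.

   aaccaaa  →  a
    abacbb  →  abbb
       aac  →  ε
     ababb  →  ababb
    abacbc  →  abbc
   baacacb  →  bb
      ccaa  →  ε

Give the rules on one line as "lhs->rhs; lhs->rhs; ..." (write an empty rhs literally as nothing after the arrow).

aa->a; ac->; ca->

  | aaccaaa => accaaa => caaa => aa => a
  | abacbb => abbb
  | aac => ac => ε
  | ababb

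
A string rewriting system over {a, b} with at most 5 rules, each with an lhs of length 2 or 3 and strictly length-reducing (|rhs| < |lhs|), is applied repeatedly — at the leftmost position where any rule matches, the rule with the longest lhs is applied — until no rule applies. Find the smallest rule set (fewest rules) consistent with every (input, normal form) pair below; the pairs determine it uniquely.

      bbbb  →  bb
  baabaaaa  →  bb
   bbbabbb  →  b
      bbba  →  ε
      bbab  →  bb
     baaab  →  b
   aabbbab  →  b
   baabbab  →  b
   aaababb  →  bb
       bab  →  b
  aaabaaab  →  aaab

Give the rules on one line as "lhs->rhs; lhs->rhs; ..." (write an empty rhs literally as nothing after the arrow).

  | bbbb => bb
  | baabaaaa => bbaaaa => bbaa => bb
  | bbbabbb => babbb => bbb => b
  | bbba => ba => ε

abb->bb; ba->; baa->b; bbb->b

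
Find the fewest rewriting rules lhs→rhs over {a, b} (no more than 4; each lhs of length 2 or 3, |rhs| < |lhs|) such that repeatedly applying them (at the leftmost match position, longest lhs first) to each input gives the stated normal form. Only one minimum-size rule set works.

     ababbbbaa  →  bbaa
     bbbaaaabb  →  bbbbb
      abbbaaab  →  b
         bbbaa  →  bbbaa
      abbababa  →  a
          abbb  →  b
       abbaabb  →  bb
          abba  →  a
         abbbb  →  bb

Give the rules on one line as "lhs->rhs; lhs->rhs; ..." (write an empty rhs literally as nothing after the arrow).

aab->b; ab->; abb->

  | ababbbbaa => abbbbaa => bbaa
  | bbbaaaabb => bbbaabb => bbbbb
  | abbbaaab => baaab => bab => b
  | bbbaa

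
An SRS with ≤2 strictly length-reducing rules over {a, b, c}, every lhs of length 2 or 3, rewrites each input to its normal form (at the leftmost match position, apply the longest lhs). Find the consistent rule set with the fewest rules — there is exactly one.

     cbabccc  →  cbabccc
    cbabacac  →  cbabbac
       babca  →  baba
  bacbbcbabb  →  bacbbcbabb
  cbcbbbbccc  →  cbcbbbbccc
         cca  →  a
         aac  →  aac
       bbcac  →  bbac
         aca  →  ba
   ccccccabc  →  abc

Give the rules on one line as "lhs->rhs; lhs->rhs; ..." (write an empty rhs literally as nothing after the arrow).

aca->ba; ca->a

  | cbabccc
  | cbabacac => cbabbac
  | babca => baba
  | bacbbcbabb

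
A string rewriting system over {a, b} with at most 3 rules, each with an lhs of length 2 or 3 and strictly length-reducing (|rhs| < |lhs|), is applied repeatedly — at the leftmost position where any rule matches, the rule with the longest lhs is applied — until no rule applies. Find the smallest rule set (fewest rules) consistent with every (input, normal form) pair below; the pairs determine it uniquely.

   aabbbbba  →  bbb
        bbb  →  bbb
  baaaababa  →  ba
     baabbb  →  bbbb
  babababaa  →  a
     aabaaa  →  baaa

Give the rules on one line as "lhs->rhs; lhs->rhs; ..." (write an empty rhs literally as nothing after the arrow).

  | aabbbbba => abbbbba => bbbbba => bbb
  | bbb
  | baaaababa => baaababa => baababa => bababa => bbaba => ba
  | baabbb => babbb => bbbb

ab->b; bba->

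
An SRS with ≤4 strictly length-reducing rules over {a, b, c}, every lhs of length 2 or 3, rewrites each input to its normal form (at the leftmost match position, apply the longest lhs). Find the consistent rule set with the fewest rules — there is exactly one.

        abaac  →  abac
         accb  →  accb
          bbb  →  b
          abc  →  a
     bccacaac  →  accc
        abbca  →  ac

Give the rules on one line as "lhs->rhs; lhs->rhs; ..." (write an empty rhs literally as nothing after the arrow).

  | abaac => abac
  | accb
  | bbb => b
  | abc => aa => a

aa->a; bb->; bc->a; ca->c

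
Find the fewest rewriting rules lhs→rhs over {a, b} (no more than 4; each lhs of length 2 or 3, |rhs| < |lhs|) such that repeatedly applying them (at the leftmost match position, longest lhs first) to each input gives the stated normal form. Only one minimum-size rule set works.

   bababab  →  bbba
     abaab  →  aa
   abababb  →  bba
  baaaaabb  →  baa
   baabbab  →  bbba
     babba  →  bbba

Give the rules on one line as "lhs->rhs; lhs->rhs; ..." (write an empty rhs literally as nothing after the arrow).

  | bababab => baabab => bbaab => bbba
  | abaab => aaab => aba => aa
  | abababb => aababb => baabb => bbab => bba
  | baaaaabb => baaabab => babaab => baaab => baba => baa

aab->ba; ab->a; abb->bb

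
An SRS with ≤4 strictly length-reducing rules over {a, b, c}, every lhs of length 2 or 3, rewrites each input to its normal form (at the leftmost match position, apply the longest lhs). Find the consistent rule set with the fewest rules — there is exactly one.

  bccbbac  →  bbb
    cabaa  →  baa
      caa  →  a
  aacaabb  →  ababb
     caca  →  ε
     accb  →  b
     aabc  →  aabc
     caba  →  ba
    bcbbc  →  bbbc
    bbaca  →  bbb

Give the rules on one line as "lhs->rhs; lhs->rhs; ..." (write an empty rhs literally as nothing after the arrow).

  | bccbbac => bcbbac => bbbac => bbb
  | cabaa => baa
  | caa => a
  | aacaabb => ababb

ac->; aca->b; ca->; cb->b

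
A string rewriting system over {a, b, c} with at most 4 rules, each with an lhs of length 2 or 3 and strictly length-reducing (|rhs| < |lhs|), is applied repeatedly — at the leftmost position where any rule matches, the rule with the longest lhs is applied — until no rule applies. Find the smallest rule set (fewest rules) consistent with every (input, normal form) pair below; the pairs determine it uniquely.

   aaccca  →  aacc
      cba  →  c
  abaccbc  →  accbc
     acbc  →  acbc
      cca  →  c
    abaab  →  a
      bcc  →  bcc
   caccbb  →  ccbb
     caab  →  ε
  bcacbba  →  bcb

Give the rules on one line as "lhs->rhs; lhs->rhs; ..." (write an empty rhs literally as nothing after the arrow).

ab->; ba->; ca->

  | aaccca => aacc
  | cba => c
  | abaccbc => accbc
  | acbc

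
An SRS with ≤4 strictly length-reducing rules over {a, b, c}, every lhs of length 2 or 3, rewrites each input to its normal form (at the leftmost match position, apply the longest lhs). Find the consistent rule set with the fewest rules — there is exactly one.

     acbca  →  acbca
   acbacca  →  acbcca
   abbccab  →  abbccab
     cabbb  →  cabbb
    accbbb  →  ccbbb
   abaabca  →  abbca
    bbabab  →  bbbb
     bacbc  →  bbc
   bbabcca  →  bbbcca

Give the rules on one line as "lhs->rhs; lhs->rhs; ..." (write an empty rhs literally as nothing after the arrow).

acc->cc; ba->b; bcb->bb

  | acbca
  | acbacca => acbcca
  | abbccab
  | cabbb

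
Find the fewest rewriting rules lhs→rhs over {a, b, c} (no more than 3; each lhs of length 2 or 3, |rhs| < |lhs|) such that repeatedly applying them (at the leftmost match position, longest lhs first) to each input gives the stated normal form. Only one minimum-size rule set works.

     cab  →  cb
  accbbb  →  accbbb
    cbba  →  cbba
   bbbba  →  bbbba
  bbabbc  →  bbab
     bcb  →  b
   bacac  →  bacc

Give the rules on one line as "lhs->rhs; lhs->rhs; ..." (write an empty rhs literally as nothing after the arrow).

bc->; ca->c

  | cab => cb
  | accbbb
  | cbba
  | bbbba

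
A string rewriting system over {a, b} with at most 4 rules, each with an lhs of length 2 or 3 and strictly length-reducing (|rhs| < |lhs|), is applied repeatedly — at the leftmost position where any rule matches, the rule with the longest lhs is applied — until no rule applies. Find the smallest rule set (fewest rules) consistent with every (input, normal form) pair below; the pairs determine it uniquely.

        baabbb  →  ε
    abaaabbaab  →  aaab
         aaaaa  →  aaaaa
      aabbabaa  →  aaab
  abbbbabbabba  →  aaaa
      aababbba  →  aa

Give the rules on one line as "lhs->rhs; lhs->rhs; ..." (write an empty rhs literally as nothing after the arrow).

ba->; baa->b; bb->

  | baabbb => bbbb => bb => ε
  | abaaabbaab => ababbaab => abbaab => aaab
  | aaaaa
  | aabbabaa => aaabaa => aaab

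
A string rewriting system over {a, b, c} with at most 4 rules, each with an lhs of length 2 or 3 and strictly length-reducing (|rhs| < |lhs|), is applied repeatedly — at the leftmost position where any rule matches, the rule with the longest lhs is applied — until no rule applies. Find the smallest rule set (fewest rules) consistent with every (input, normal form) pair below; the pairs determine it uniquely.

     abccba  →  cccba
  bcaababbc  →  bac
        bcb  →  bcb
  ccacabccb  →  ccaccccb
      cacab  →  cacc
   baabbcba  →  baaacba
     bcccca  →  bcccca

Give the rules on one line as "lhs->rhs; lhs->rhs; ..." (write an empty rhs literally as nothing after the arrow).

ab->c; abb->aa; caa->a

  | abccba => cccba
  | bcaababbc => bababbc => bcabbc => bcaac => bac
  | bcb
  | ccacabccb => ccaccccb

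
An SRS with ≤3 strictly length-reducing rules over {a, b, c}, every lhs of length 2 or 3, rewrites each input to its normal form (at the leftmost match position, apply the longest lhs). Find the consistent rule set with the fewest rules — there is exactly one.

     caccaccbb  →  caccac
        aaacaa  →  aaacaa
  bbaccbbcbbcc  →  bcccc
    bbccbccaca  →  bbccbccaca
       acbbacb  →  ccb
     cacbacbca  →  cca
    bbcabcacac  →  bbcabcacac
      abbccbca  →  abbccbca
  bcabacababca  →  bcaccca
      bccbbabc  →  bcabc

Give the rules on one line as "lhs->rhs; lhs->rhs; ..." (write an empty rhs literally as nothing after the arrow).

  | caccaccbb => caccac
  | aaacaa
  | bbaccbbcbbcc => bcccbbcbbcc => bcccbbcc => bcccc
  | bbccbccaca

acb->; ba->c; cbb->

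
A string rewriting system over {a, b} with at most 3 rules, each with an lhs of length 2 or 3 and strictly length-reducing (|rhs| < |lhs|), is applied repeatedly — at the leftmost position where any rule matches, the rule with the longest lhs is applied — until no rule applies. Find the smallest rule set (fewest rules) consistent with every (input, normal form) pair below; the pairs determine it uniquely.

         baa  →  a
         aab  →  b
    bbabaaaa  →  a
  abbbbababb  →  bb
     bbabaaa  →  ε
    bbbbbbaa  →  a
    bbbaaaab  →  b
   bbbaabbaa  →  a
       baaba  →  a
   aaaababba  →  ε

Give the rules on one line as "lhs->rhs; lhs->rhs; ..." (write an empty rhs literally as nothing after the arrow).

aa->; ba->; bba->aa

  | baa => a
  | aab => b
  | bbabaaaa => aabaaaa => baaaa => aaa => a
  | abbbbababb => abbaababb => aaaababb => aababb => babb => bb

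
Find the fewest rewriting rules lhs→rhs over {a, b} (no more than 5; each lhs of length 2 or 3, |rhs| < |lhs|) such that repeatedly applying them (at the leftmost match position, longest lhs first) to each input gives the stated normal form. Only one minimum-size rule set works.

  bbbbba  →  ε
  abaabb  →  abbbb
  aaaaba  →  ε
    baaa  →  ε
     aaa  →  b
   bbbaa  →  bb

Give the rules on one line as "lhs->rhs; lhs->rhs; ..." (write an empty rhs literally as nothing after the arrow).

  | bbbbba => bbbba => bbba => bba => ba => ε
  | abaabb => abbbb
  | aaaaba => baba => ba => ε
  | baaa => bba => ba => ε

aaa->b; ba->; baa->bb; bba->ba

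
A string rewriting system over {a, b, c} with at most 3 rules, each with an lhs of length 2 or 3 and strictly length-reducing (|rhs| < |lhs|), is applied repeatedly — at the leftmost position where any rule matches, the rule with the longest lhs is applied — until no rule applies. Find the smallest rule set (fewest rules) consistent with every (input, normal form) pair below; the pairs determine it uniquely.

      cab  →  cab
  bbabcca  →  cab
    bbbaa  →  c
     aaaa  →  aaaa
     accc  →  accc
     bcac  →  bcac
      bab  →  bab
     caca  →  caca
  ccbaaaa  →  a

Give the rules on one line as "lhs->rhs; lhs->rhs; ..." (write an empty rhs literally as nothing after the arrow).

  | cab
  | bbabcca => cabcca => cab
  | bbbaa => cbaa => c
  | aaaa

baa->; bb->c; cca->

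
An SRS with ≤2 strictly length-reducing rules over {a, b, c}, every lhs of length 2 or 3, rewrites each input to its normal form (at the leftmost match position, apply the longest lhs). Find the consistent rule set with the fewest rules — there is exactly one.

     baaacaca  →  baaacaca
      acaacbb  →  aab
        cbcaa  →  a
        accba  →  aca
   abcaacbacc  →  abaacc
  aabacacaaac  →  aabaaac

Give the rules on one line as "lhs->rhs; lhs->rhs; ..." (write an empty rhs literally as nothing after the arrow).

  | baaacaca
  | acaacbb => aacbb => aab
  | cbcaa => caa => a
  | accba => aca

caa->a; cb->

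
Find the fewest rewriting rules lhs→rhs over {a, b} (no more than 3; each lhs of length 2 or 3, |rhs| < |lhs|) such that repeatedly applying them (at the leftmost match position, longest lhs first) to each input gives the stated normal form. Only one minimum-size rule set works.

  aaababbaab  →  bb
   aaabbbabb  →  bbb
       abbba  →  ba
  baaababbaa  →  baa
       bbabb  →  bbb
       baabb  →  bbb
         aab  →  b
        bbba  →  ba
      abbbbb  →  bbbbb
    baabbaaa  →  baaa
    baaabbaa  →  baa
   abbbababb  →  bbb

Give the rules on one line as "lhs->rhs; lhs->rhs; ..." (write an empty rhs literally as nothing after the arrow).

  | aaababbaab => aababbaab => ababbaab => babbaab => bbbaab => bbaab => baab => bab => bb
  | aaabbbabb => aabbbabb => abbbabb => bbbabb => bbabb => babb => bbb
  | abbba => bbba => bba => ba
  | baaababbaa => baababbaa => bababbaa => bbabbaa => babbaa => bbbaa => bbaa => baa

ab->b; bba->ba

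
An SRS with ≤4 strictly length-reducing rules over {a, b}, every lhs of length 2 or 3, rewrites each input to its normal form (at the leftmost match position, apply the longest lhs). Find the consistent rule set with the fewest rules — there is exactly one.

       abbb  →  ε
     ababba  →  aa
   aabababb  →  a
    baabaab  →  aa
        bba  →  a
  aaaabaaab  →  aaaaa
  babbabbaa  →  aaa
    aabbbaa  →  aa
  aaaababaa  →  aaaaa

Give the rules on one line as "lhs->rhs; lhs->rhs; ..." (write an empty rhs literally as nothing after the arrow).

  | abbb => bab => ab => ε
  | ababba => abba => baa => aa
  | aabababb => aababb => aabb => aba => a
  | baabaab => aabaab => aaab => aa

ab->; abb->ba; ba->a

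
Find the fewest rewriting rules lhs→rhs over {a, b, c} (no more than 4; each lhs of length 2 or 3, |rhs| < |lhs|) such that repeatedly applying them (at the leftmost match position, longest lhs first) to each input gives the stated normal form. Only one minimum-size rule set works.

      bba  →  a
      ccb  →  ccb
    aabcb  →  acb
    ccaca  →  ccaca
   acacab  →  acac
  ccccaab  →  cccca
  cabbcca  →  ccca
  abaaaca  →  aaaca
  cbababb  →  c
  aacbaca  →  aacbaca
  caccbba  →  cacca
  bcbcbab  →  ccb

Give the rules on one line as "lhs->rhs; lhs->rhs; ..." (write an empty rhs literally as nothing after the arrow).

  | bba => a
  | ccb
  | aabcb => acb
  | ccaca

ab->; bb->; bc->c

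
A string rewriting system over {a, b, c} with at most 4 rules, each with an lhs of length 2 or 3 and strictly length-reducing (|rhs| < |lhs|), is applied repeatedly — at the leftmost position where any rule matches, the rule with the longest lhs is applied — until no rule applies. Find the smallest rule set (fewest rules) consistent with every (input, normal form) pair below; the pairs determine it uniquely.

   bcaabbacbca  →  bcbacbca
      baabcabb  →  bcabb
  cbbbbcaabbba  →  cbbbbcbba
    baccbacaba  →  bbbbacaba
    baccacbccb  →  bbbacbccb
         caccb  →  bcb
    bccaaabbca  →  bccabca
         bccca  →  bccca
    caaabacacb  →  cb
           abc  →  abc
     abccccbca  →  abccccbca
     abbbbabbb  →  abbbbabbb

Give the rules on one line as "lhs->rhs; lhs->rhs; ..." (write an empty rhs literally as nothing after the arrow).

  | bcaabbacbca => bcbacbca
  | baabcabb => bcabb
  | cbbbbcaabbba => cbbbbcbba
  | baccbacaba => bbbbacaba

aab->; acc->bb; cac->b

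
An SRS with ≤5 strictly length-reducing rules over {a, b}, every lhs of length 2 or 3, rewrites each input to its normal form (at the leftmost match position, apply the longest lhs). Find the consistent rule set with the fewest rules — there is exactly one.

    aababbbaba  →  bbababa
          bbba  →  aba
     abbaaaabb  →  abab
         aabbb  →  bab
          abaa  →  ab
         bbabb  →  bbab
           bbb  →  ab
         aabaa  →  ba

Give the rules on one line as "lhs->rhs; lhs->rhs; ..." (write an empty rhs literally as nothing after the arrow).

  | aababbbaba => baabbbaba => bbabbaba => bbababa
  | bbba => aba
  | abbaaaabb => abaaaabb => abaabb => abbab => abab
  | aabbb => babb => bab

aa->; aab->ba; abb->ab; bbb->ab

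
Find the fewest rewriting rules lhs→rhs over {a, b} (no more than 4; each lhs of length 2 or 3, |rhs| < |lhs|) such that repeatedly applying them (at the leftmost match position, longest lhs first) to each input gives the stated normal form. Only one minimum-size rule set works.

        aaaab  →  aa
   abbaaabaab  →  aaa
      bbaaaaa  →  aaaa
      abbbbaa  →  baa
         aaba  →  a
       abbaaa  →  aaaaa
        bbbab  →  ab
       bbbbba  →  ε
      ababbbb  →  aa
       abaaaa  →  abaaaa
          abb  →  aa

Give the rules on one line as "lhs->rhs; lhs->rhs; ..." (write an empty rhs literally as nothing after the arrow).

  | aaaab => aa
  | abbaaabaab => aaaaabaab => aaaaab => aaa
  | bbaaaaa => aaaa
  | abbbbaa => aabbaa => baa

aab->; abb->aa; bba->; bbb->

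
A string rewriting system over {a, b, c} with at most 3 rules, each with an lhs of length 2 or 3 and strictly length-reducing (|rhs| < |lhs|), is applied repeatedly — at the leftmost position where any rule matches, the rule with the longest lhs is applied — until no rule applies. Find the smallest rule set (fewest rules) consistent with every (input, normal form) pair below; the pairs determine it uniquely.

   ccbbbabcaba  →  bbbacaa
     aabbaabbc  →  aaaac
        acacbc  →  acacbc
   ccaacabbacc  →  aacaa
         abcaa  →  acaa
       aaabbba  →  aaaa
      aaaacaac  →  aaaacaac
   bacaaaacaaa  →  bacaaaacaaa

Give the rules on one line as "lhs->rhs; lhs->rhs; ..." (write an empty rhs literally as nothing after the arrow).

ab->a; cc->

  | ccbbbabcaba => bbbabcaba => bbbacaba => bbbacaa
  | aabbaabbc => aabaabbc => aaaabbc => aaaabc => aaaac
  | acacbc
  | ccaacabbacc => aacabbacc => aacabacc => aacaacc => aacaa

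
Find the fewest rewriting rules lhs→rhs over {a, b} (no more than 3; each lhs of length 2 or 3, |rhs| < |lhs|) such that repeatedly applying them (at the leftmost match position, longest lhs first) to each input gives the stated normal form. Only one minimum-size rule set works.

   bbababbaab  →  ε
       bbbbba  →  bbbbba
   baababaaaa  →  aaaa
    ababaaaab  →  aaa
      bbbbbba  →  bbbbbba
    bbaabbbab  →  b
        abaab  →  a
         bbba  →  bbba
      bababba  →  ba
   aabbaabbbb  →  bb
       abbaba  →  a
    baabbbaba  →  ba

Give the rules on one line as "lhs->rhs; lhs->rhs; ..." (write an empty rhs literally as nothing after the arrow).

  | bbababbaab => babbaab => baab => ab => ε
  | bbbbba
  | baababaaaa => ababaaaa => abaaaa => aaaa
  | ababaaaab => abaaaab => aaaab => aaa

ab->; baa->a; bab->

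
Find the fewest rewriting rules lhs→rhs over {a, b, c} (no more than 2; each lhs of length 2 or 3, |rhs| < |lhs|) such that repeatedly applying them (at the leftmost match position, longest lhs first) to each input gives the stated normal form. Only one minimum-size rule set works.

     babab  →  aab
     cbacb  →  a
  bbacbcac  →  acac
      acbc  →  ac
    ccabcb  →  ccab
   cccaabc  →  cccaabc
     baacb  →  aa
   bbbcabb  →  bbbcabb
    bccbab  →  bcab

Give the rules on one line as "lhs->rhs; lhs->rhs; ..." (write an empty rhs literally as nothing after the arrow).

ba->a; cb->

  | babab => abab => aab
  | cbacb => acb => a
  | bbacbcac => bacbcac => acbcac => acac
  | acbc => ac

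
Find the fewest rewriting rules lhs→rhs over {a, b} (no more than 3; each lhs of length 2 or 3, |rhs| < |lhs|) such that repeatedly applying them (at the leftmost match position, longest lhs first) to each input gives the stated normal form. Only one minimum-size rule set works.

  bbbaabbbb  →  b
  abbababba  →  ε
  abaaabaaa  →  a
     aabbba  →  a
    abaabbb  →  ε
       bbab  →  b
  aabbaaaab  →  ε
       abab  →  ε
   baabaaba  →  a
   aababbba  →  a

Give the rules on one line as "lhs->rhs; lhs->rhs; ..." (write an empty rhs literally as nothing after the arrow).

  | bbbaabbbb => abaabbbb => aabbbb => bbbb => abb => b
  | abbababba => bababba => babba => bba => aa => ε
  | abaaabaaa => aaabaaa => abaaa => aaa => a
  | aabbba => bbba => aba => a

aa->; ab->; bb->a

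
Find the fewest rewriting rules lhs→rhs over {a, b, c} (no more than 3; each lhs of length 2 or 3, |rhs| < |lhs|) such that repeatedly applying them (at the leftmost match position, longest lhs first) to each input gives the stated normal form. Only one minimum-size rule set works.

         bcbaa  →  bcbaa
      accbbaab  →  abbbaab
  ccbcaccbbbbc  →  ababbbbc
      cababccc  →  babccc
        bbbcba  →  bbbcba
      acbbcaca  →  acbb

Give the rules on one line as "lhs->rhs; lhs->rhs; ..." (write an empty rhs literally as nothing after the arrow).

  | bcbaa
  | accbbaab => abbbaab
  | ccbcaccbbbbc => abcaccbbbbc => abccbbbbc => ababbbbc
  | cababccc => babccc

acc->ab; ca->; ccb->ab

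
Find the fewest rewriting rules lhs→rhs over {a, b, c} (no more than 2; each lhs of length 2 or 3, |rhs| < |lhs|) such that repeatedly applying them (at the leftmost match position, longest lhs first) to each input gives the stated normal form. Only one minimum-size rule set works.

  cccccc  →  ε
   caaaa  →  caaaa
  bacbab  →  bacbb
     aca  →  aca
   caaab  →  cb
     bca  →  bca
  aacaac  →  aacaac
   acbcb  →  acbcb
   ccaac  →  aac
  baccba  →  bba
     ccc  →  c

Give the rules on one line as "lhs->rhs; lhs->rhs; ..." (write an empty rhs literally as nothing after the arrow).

ab->b; cc->

  | cccccc => cccc => cc => ε
  | caaaa
  | bacbab => bacbb
  | aca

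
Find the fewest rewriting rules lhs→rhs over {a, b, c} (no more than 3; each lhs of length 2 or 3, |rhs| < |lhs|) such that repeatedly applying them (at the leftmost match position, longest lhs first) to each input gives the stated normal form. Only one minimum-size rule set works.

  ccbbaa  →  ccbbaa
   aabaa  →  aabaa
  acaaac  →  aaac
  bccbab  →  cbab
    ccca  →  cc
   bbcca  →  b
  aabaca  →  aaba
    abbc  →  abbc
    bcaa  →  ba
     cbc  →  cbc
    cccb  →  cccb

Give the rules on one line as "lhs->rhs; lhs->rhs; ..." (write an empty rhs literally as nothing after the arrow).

bcc->c; ca->

  | ccbbaa
  | aabaa
  | acaaac => aaac
  | bccbab => cbab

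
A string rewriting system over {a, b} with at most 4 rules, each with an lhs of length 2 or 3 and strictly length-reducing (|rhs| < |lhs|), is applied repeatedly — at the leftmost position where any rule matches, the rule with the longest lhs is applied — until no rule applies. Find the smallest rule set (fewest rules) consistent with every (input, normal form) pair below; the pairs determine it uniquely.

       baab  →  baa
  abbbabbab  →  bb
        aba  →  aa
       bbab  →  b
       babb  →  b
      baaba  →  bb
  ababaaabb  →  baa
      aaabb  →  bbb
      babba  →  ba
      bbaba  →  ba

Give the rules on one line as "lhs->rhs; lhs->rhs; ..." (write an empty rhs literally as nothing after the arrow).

aaa->b; ab->a; bab->

  | baab => baa
  | abbbabbab => abbabbab => ababbab => aabbab => aabab => aaab => bb
  | aba => aa
  | bbab => b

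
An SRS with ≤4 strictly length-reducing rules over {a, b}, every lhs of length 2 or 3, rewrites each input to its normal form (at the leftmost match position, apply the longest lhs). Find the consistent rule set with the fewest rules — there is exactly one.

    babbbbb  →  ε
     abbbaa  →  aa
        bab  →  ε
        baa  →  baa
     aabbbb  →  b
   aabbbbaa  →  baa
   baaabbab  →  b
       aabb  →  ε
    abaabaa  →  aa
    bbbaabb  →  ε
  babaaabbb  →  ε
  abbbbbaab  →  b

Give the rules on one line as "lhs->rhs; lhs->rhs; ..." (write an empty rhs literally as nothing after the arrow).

ab->b; bb->; bbb->

  | babbbbb => bbbbbb => bbb => ε
  | abbbaa => bbbaa => aa
  | bab => bb => ε
  | baa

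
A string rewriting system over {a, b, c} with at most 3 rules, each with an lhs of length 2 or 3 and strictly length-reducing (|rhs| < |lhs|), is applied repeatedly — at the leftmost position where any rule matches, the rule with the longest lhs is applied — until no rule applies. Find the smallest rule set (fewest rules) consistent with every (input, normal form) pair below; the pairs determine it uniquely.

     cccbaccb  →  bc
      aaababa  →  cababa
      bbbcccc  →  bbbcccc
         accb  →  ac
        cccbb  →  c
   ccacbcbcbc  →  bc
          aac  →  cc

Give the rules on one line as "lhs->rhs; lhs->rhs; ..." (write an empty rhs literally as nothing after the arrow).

aa->c; cb->; cca->b

  | cccbaccb => ccaccb => bccb => bc
  | aaababa => cababa
  | bbbcccc
  | accb => ac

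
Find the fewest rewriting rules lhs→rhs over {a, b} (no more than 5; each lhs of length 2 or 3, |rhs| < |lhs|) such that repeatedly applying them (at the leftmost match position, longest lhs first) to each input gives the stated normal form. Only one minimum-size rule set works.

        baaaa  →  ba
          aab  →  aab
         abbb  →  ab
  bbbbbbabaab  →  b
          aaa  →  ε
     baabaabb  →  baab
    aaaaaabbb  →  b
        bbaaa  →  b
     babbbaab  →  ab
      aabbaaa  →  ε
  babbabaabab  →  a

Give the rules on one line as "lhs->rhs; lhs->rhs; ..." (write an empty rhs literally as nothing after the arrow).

  | baaaa => ba
  | aab
  | abbb => abb => ab
  | bbbbbbabaab => bbbbbabaab => bbbbabaab => bbbabaab => bbabaab => babaab => aaab => b

aaa->; aba->; bab->a; bb->b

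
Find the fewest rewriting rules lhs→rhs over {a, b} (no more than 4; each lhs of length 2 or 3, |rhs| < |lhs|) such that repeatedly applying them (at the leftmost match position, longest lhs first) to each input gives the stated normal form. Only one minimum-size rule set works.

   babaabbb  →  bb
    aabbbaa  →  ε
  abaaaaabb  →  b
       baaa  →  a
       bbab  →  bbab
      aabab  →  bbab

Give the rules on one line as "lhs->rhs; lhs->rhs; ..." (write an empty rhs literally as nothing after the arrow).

  | babaabbb => babbb => bb
  | aabbbaa => bbbbaa => baa => ε
  | abaaaaabb => aaaabb => aabbb => bbbb => b
  | baaa => a

aab->bb; abb->; baa->; bbb->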